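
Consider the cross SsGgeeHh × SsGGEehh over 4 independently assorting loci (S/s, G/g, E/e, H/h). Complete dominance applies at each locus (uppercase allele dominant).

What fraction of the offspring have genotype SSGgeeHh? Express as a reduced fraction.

P(SSGgeeHh) = 1/32

SsGgeeHh gametes: SGeH×2, SGeh×2, SgeH×2, Sgeh×2, sGeH×2, sGeh×2, sgeH×2, sgeh×2
SsGGEehh gametes: SGEh×4, SGeh×4, sGEh×4, sGeh×4
SsGgeeHh×SsGGEehh grid (16·16=256): SSGGEeHh=8 SSGGEehh=8 SSGGeeHh=8 SSGGeehh=8 SSGgEeHh=8 SSGgEehh=8 SSGgeeHh=8 SSGgeehh=8 SsGGEeHh=16 SsGGEehh=16 SsGGeeHh=16 SsGGeehh=16 SsGgEeHh=16 SsGgEehh=16 SsGgeeHh=16 SsGgeehh=16 ssGGEeHh=8 ssGGEehh=8 ssGGeeHh=8 ssGGeehh=8 ssGgEeHh=8 ssGgEehh=8 ssGgeeHh=8 ssGgeehh=8
SSGgeeHh hits 8/256; gcd=8; 8÷8/256÷8 = 1/32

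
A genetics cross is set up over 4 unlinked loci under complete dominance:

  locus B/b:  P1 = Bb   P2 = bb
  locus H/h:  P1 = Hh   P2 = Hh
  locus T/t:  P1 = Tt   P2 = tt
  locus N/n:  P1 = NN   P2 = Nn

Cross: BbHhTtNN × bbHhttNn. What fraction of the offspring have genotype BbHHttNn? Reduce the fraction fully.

BbHhTtNN gametes: BHTN×2, BHtN×2, BhTN×2, BhtN×2, bHTN×2, bHtN×2, bhTN×2, bhtN×2
bbHhttNn gametes: bHtN×4, bHtn×4, bhtN×4, bhtn×4
BbHhTtNN×bbHhttNn grid (16·16=256): BbHHTtNN=8 BbHHTtNn=8 BbHHttNN=8 BbHHttNn=8 BbHhTtNN=16 BbHhTtNn=16 BbHhttNN=16 BbHhttNn=16 BbhhTtNN=8 BbhhTtNn=8 BbhhttNN=8 BbhhttNn=8 bbHHTtNN=8 bbHHTtNn=8 bbHHttNN=8 bbHHttNn=8 bbHhTtNN=16 bbHhTtNn=16 bbHhttNN=16 bbHhttNn=16 bbhhTtNN=8 bbhhTtNn=8 bbhhttNN=8 bbhhttNn=8
BbHHttNn hits 8/256; gcd=8; 8÷8/256÷8 = 1/32

P(BbHHttNn) = 1/32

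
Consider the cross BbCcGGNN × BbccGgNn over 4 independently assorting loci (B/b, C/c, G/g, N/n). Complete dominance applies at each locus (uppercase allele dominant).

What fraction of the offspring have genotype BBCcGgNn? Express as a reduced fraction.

P(BBCcGgNn) = 1/32

BbCcGGNN gametes: BCGN×4, BcGN×4, bCGN×4, bcGN×4
BbccGgNn gametes: BcGN×2, BcGn×2, BcgN×2, Bcgn×2, bcGN×2, bcGn×2, bcgN×2, bcgn×2
BbCcGGNN×BbccGgNn grid (16·16=256): BBCcGGNN=8 BBCcGGNn=8 BBCcGgNN=8 BBCcGgNn=8 BBccGGNN=8 BBccGGNn=8 BBccGgNN=8 BBccGgNn=8 BbCcGGNN=16 BbCcGGNn=16 BbCcGgNN=16 BbCcGgNn=16 BbccGGNN=16 BbccGGNn=16 BbccGgNN=16 BbccGgNn=16 bbCcGGNN=8 bbCcGGNn=8 bbCcGgNN=8 bbCcGgNn=8 bbccGGNN=8 bbccGGNn=8 bbccGgNN=8 bbccGgNn=8
BBCcGgNn hits 8/256; gcd=8; 8÷8/256÷8 = 1/32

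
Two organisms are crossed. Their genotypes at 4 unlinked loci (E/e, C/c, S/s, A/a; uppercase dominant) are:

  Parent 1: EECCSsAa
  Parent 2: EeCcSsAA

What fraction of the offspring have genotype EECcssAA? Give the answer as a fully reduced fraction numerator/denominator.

P(EECcssAA) = 1/32

EECCSsAa gametes: ECSA×4, ECSa×4, ECsA×4, ECsa×4
EeCcSsAA gametes: ECSA×2, ECsA×2, EcSA×2, EcsA×2, eCSA×2, eCsA×2, ecSA×2, ecsA×2
EECCSsAa×EeCcSsAA grid (16·16=256): EECCSSAA=8 EECCSSAa=8 EECCSsAA=16 EECCSsAa=16 EECCssAA=8 EECCssAa=8 EECcSSAA=8 EECcSSAa=8 EECcSsAA=16 EECcSsAa=16 EECcssAA=8 EECcssAa=8 EeCCSSAA=8 EeCCSSAa=8 EeCCSsAA=16 EeCCSsAa=16 EeCCssAA=8 EeCCssAa=8 EeCcSSAA=8 EeCcSSAa=8 EeCcSsAA=16 EeCcSsAa=16 EeCcssAA=8 EeCcssAa=8
EECcssAA hits 8/256; gcd=8; 8÷8/256÷8 = 1/32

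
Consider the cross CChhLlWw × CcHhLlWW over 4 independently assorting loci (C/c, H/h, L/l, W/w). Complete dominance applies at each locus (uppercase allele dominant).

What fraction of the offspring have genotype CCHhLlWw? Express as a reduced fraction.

CChhLlWw gametes: ChLW×4, ChLw×4, ChlW×4, Chlw×4
CcHhLlWW gametes: CHLW×2, CHlW×2, ChLW×2, ChlW×2, cHLW×2, cHlW×2, chLW×2, chlW×2
CChhLlWw×CcHhLlWW grid (16·16=256): CCHhLLWW=8 CCHhLLWw=8 CCHhLlWW=16 CCHhLlWw=16 CCHhllWW=8 CCHhllWw=8 CChhLLWW=8 CChhLLWw=8 CChhLlWW=16 CChhLlWw=16 CChhllWW=8 CChhllWw=8 CcHhLLWW=8 CcHhLLWw=8 CcHhLlWW=16 CcHhLlWw=16 CcHhllWW=8 CcHhllWw=8 CchhLLWW=8 CchhLLWw=8 CchhLlWW=16 CchhLlWw=16 CchhllWW=8 CchhllWw=8
CCHhLlWw hits 16/256; gcd=16; 16÷16/256÷16 = 1/16

P(CCHhLlWw) = 1/16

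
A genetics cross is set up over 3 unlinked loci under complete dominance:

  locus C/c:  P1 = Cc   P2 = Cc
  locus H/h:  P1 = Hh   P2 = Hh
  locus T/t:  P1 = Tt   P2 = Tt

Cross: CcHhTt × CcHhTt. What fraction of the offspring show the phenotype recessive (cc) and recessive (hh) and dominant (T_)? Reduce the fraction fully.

P(cc hh T_) = 3/64

CcHhTt gametes: CHT×1, CHt×1, ChT×1, Cht×1, cHT×1, cHt×1, chT×1, cht×1
CcHhTt gametes: CHT×1, CHt×1, ChT×1, Cht×1, cHT×1, cHt×1, chT×1, cht×1
CcHhTt×CcHhTt grid (8·8=64): CCHHTT=1 CCHHTt=2 CCHHtt=1 CCHhTT=2 CCHhTt=4 CCHhtt=2 CChhTT=1 CChhTt=2 CChhtt=1 CcHHTT=2 CcHHTt=4 CcHHtt=2 CcHhTT=4 CcHhTt=8 CcHhtt=4 CchhTT=2 CchhTt=4 Cchhtt=2 ccHHTT=1 ccHHTt=2 ccHHtt=1 ccHhTT=2 ccHhTt=4 ccHhtt=2 cchhTT=1 cchhTt=2 cchhtt=1
cc hh T_ hits 3/64; gcd=1; 3÷1/64÷1 = 3/64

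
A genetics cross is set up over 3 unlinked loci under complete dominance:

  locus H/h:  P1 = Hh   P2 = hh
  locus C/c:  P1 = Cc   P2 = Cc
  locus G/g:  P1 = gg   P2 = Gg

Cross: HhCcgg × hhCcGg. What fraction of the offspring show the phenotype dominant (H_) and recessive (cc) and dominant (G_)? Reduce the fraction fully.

P(H_ cc G_) = 1/16

HhCcgg gametes: HCg×2, Hcg×2, hCg×2, hcg×2
hhCcGg gametes: hCG×2, hCg×2, hcG×2, hcg×2
HhCcgg×hhCcGg grid (8·8=64): HhCCGg=4 HhCCgg=4 HhCcGg=8 HhCcgg=8 HhccGg=4 Hhccgg=4 hhCCGg=4 hhCCgg=4 hhCcGg=8 hhCcgg=8 hhccGg=4 hhccgg=4
H_ cc G_ hits 4/64; gcd=4; 4÷4/64÷4 = 1/16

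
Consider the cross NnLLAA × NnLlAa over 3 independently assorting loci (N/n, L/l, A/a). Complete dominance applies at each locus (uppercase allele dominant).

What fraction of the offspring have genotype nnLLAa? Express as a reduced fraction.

NnLLAA gametes: NLA×4, nLA×4
NnLlAa gametes: NLA×1, NLa×1, NlA×1, Nla×1, nLA×1, nLa×1, nlA×1, nla×1
NnLLAA×NnLlAa grid (8·8=64): NNLLAA=4 NNLLAa=4 NNLlAA=4 NNLlAa=4 NnLLAA=8 NnLLAa=8 NnLlAA=8 NnLlAa=8 nnLLAA=4 nnLLAa=4 nnLlAA=4 nnLlAa=4
nnLLAa hits 4/64; gcd=4; 4÷4/64÷4 = 1/16

P(nnLLAa) = 1/16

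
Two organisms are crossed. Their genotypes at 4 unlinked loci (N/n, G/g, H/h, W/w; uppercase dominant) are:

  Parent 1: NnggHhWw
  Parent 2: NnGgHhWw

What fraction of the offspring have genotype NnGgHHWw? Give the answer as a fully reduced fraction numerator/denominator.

P(NnGgHHWw) = 1/32

NnggHhWw gametes: NgHW×2, NgHw×2, NghW×2, Nghw×2, ngHW×2, ngHw×2, nghW×2, nghw×2
NnGgHhWw gametes: NGHW×1, NGHw×1, NGhW×1, NGhw×1, NgHW×1, NgHw×1, NghW×1, Nghw×1, nGHW×1, nGHw×1, nGhW×1, nGhw×1, ngHW×1, ngHw×1, nghW×1, nghw×1
NnggHhWw×NnGgHhWw grid (16·16=256): NNGgHHWW=2 NNGgHHWw=4 NNGgHHww=2 NNGgHhWW=4 NNGgHhWw=8 NNGgHhww=4 NNGghhWW=2 NNGghhWw=4 NNGghhww=2 NNggHHWW=2 NNggHHWw=4 NNggHHww=2 NNggHhWW=4 NNggHhWw=8 NNggHhww=4 NNgghhWW=2 NNgghhWw=4 NNgghhww=2 NnGgHHWW=4 NnGgHHWw=8 NnGgHHww=4 NnGgHhWW=8 NnGgHhWw=16 NnGgHhww=8 NnGghhWW=4 NnGghhWw=8 NnGghhww=4 NnggHHWW=4 NnggHHWw=8 NnggHHww=4 NnggHhWW=8 NnggHhWw=16 NnggHhww=8 NngghhWW=4 NngghhWw=8 Nngghhww=4 nnGgHHWW=2 nnGgHHWw=4 nnGgHHww=2 nnGgHhWW=4 nnGgHhWw=8 nnGgHhww=4 nnGghhWW=2 nnGghhWw=4 nnGghhww=2 nnggHHWW=2 nnggHHWw=4 nnggHHww=2 nnggHhWW=4 nnggHhWw=8 nnggHhww=4 nngghhWW=2 nngghhWw=4 nngghhww=2
NnGgHHWw hits 8/256; gcd=8; 8÷8/256÷8 = 1/32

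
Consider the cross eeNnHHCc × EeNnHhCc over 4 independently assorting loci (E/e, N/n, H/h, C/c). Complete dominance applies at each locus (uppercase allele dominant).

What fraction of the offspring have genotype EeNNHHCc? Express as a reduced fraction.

P(EeNNHHCc) = 1/32

eeNnHHCc gametes: eNHC×4, eNHc×4, enHC×4, enHc×4
EeNnHhCc gametes: ENHC×1, ENHc×1, ENhC×1, ENhc×1, EnHC×1, EnHc×1, EnhC×1, Enhc×1, eNHC×1, eNHc×1, eNhC×1, eNhc×1, enHC×1, enHc×1, enhC×1, enhc×1
eeNnHHCc×EeNnHhCc grid (16·16=256): EeNNHHCC=4 EeNNHHCc=8 EeNNHHcc=4 EeNNHhCC=4 EeNNHhCc=8 EeNNHhcc=4 EeNnHHCC=8 EeNnHHCc=16 EeNnHHcc=8 EeNnHhCC=8 EeNnHhCc=16 EeNnHhcc=8 EennHHCC=4 EennHHCc=8 EennHHcc=4 EennHhCC=4 EennHhCc=8 EennHhcc=4 eeNNHHCC=4 eeNNHHCc=8 eeNNHHcc=4 eeNNHhCC=4 eeNNHhCc=8 eeNNHhcc=4 eeNnHHCC=8 eeNnHHCc=16 eeNnHHcc=8 eeNnHhCC=8 eeNnHhCc=16 eeNnHhcc=8 eennHHCC=4 eennHHCc=8 eennHHcc=4 eennHhCC=4 eennHhCc=8 eennHhcc=4
EeNNHHCc hits 8/256; gcd=8; 8÷8/256÷8 = 1/32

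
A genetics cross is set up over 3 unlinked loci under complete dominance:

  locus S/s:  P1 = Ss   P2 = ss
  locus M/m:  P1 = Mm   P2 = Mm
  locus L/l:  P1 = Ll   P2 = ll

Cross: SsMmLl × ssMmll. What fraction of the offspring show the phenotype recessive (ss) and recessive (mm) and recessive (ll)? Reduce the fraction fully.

P(ss mm ll) = 1/16

SsMmLl gametes: SML×1, SMl×1, SmL×1, Sml×1, sML×1, sMl×1, smL×1, sml×1
ssMmll gametes: sMl×4, sml×4
SsMmLl×ssMmll grid (8·8=64): SsMMLl=4 SsMMll=4 SsMmLl=8 SsMmll=8 SsmmLl=4 Ssmmll=4 ssMMLl=4 ssMMll=4 ssMmLl=8 ssMmll=8 ssmmLl=4 ssmmll=4
ss mm ll hits 4/64; gcd=4; 4÷4/64÷4 = 1/16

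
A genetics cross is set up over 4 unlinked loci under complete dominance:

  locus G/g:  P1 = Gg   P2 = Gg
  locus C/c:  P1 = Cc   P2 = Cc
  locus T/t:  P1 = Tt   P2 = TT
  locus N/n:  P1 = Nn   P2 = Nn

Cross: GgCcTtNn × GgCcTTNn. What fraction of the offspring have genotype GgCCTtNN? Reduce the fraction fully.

GgCcTtNn gametes: GCTN×1, GCTn×1, GCtN×1, GCtn×1, GcTN×1, GcTn×1, GctN×1, Gctn×1, gCTN×1, gCTn×1, gCtN×1, gCtn×1, gcTN×1, gcTn×1, gctN×1, gctn×1
GgCcTTNn gametes: GCTN×2, GCTn×2, GcTN×2, GcTn×2, gCTN×2, gCTn×2, gcTN×2, gcTn×2
GgCcTtNn×GgCcTTNn grid (16·16=256): GGCCTTNN=2 GGCCTTNn=4 GGCCTTnn=2 GGCCTtNN=2 GGCCTtNn=4 GGCCTtnn=2 GGCcTTNN=4 GGCcTTNn=8 GGCcTTnn=4 GGCcTtNN=4 GGCcTtNn=8 GGCcTtnn=4 GGccTTNN=2 GGccTTNn=4 GGccTTnn=2 GGccTtNN=2 GGccTtNn=4 GGccTtnn=2 GgCCTTNN=4 GgCCTTNn=8 GgCCTTnn=4 GgCCTtNN=4 GgCCTtNn=8 GgCCTtnn=4 GgCcTTNN=8 GgCcTTNn=16 GgCcTTnn=8 GgCcTtNN=8 GgCcTtNn=16 GgCcTtnn=8 GgccTTNN=4 GgccTTNn=8 GgccTTnn=4 GgccTtNN=4 GgccTtNn=8 GgccTtnn=4 ggCCTTNN=2 ggCCTTNn=4 ggCCTTnn=2 ggCCTtNN=2 ggCCTtNn=4 ggCCTtnn=2 ggCcTTNN=4 ggCcTTNn=8 ggCcTTnn=4 ggCcTtNN=4 ggCcTtNn=8 ggCcTtnn=4 ggccTTNN=2 ggccTTNn=4 ggccTTnn=2 ggccTtNN=2 ggccTtNn=4 ggccTtnn=2
GgCCTtNN hits 4/256; gcd=4; 4÷4/256÷4 = 1/64

P(GgCCTtNN) = 1/64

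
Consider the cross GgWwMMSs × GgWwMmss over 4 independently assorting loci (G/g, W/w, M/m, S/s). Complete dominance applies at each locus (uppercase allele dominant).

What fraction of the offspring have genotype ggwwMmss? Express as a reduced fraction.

P(ggwwMmss) = 1/64

GgWwMMSs gametes: GWMS×2, GWMs×2, GwMS×2, GwMs×2, gWMS×2, gWMs×2, gwMS×2, gwMs×2
GgWwMmss gametes: GWMs×2, GWms×2, GwMs×2, Gwms×2, gWMs×2, gWms×2, gwMs×2, gwms×2
GgWwMMSs×GgWwMmss grid (16·16=256): GGWWMMSs=4 GGWWMMss=4 GGWWMmSs=4 GGWWMmss=4 GGWwMMSs=8 GGWwMMss=8 GGWwMmSs=8 GGWwMmss=8 GGwwMMSs=4 GGwwMMss=4 GGwwMmSs=4 GGwwMmss=4 GgWWMMSs=8 GgWWMMss=8 GgWWMmSs=8 GgWWMmss=8 GgWwMMSs=16 GgWwMMss=16 GgWwMmSs=16 GgWwMmss=16 GgwwMMSs=8 GgwwMMss=8 GgwwMmSs=8 GgwwMmss=8 ggWWMMSs=4 ggWWMMss=4 ggWWMmSs=4 ggWWMmss=4 ggWwMMSs=8 ggWwMMss=8 ggWwMmSs=8 ggWwMmss=8 ggwwMMSs=4 ggwwMMss=4 ggwwMmSs=4 ggwwMmss=4
ggwwMmss hits 4/256; gcd=4; 4÷4/256÷4 = 1/64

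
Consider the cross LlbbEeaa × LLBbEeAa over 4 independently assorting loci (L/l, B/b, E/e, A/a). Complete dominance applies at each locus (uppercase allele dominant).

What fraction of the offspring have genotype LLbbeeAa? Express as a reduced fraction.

P(LLbbeeAa) = 1/32

LlbbEeaa gametes: LbEa×4, Lbea×4, lbEa×4, lbea×4
LLBbEeAa gametes: LBEA×2, LBEa×2, LBeA×2, LBea×2, LbEA×2, LbEa×2, LbeA×2, Lbea×2
LlbbEeaa×LLBbEeAa grid (16·16=256): LLBbEEAa=8 LLBbEEaa=8 LLBbEeAa=16 LLBbEeaa=16 LLBbeeAa=8 LLBbeeaa=8 LLbbEEAa=8 LLbbEEaa=8 LLbbEeAa=16 LLbbEeaa=16 LLbbeeAa=8 LLbbeeaa=8 LlBbEEAa=8 LlBbEEaa=8 LlBbEeAa=16 LlBbEeaa=16 LlBbeeAa=8 LlBbeeaa=8 LlbbEEAa=8 LlbbEEaa=8 LlbbEeAa=16 LlbbEeaa=16 LlbbeeAa=8 Llbbeeaa=8
LLbbeeAa hits 8/256; gcd=8; 8÷8/256÷8 = 1/32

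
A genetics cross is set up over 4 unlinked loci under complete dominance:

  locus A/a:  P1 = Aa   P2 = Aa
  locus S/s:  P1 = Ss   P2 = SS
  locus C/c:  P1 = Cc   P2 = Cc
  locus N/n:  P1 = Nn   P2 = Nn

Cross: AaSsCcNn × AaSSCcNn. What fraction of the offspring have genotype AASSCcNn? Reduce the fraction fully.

P(AASSCcNn) = 1/32

AaSsCcNn gametes: ASCN×1, ASCn×1, AScN×1, AScn×1, AsCN×1, AsCn×1, AscN×1, Ascn×1, aSCN×1, aSCn×1, aScN×1, aScn×1, asCN×1, asCn×1, ascN×1, ascn×1
AaSSCcNn gametes: ASCN×2, ASCn×2, AScN×2, AScn×2, aSCN×2, aSCn×2, aScN×2, aScn×2
AaSsCcNn×AaSSCcNn grid (16·16=256): AASSCCNN=2 AASSCCNn=4 AASSCCnn=2 AASSCcNN=4 AASSCcNn=8 AASSCcnn=4 AASSccNN=2 AASSccNn=4 AASSccnn=2 AASsCCNN=2 AASsCCNn=4 AASsCCnn=2 AASsCcNN=4 AASsCcNn=8 AASsCcnn=4 AASsccNN=2 AASsccNn=4 AASsccnn=2 AaSSCCNN=4 AaSSCCNn=8 AaSSCCnn=4 AaSSCcNN=8 AaSSCcNn=16 AaSSCcnn=8 AaSSccNN=4 AaSSccNn=8 AaSSccnn=4 AaSsCCNN=4 AaSsCCNn=8 AaSsCCnn=4 AaSsCcNN=8 AaSsCcNn=16 AaSsCcnn=8 AaSsccNN=4 AaSsccNn=8 AaSsccnn=4 aaSSCCNN=2 aaSSCCNn=4 aaSSCCnn=2 aaSSCcNN=4 aaSSCcNn=8 aaSSCcnn=4 aaSSccNN=2 aaSSccNn=4 aaSSccnn=2 aaSsCCNN=2 aaSsCCNn=4 aaSsCCnn=2 aaSsCcNN=4 aaSsCcNn=8 aaSsCcnn=4 aaSsccNN=2 aaSsccNn=4 aaSsccnn=2
AASSCcNn hits 8/256; gcd=8; 8÷8/256÷8 = 1/32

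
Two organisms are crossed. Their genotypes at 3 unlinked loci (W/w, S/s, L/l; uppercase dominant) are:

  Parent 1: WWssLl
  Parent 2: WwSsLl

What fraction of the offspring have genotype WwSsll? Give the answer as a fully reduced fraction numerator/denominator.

P(WwSsll) = 1/16

WWssLl gametes: WsL×4, Wsl×4
WwSsLl gametes: WSL×1, WSl×1, WsL×1, Wsl×1, wSL×1, wSl×1, wsL×1, wsl×1
WWssLl×WwSsLl grid (8·8=64): WWSsLL=4 WWSsLl=8 WWSsll=4 WWssLL=4 WWssLl=8 WWssll=4 WwSsLL=4 WwSsLl=8 WwSsll=4 WwssLL=4 WwssLl=8 Wwssll=4
WwSsll hits 4/64; gcd=4; 4÷4/64÷4 = 1/16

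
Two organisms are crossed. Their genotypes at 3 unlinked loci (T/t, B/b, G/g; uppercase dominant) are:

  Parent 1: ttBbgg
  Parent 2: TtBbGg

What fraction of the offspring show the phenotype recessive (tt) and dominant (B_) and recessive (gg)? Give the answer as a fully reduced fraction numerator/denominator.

ttBbgg gametes: tBg×4, tbg×4
TtBbGg gametes: TBG×1, TBg×1, TbG×1, Tbg×1, tBG×1, tBg×1, tbG×1, tbg×1
ttBbgg×TtBbGg grid (8·8=64): TtBBGg=4 TtBBgg=4 TtBbGg=8 TtBbgg=8 TtbbGg=4 Ttbbgg=4 ttBBGg=4 ttBBgg=4 ttBbGg=8 ttBbgg=8 ttbbGg=4 ttbbgg=4
tt B_ gg hits 12/64; gcd=4; 12÷4/64÷4 = 3/16

P(tt B_ gg) = 3/16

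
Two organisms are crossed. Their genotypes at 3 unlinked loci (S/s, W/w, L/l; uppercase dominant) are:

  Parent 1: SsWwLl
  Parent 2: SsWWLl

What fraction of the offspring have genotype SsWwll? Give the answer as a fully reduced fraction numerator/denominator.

SsWwLl gametes: SWL×1, SWl×1, SwL×1, Swl×1, sWL×1, sWl×1, swL×1, swl×1
SsWWLl gametes: SWL×2, SWl×2, sWL×2, sWl×2
SsWwLl×SsWWLl grid (8·8=64): SSWWLL=2 SSWWLl=4 SSWWll=2 SSWwLL=2 SSWwLl=4 SSWwll=2 SsWWLL=4 SsWWLl=8 SsWWll=4 SsWwLL=4 SsWwLl=8 SsWwll=4 ssWWLL=2 ssWWLl=4 ssWWll=2 ssWwLL=2 ssWwLl=4 ssWwll=2
SsWwll hits 4/64; gcd=4; 4÷4/64÷4 = 1/16

P(SsWwll) = 1/16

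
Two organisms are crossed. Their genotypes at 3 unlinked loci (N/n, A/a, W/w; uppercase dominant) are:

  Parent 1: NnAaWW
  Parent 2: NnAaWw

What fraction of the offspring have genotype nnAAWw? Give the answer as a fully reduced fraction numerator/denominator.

NnAaWW gametes: NAW×2, NaW×2, nAW×2, naW×2
NnAaWw gametes: NAW×1, NAw×1, NaW×1, Naw×1, nAW×1, nAw×1, naW×1, naw×1
NnAaWW×NnAaWw grid (8·8=64): NNAAWW=2 NNAAWw=2 NNAaWW=4 NNAaWw=4 NNaaWW=2 NNaaWw=2 NnAAWW=4 NnAAWw=4 NnAaWW=8 NnAaWw=8 NnaaWW=4 NnaaWw=4 nnAAWW=2 nnAAWw=2 nnAaWW=4 nnAaWw=4 nnaaWW=2 nnaaWw=2
nnAAWw hits 2/64; gcd=2; 2÷2/64÷2 = 1/32

P(nnAAWw) = 1/32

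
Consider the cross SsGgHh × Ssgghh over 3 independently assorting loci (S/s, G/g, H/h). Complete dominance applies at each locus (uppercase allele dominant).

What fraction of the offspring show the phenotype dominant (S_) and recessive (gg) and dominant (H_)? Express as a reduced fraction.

SsGgHh gametes: SGH×1, SGh×1, SgH×1, Sgh×1, sGH×1, sGh×1, sgH×1, sgh×1
Ssgghh gametes: Sgh×4, sgh×4
SsGgHh×Ssgghh grid (8·8=64): SSGgHh=4 SSGghh=4 SSggHh=4 SSgghh=4 SsGgHh=8 SsGghh=8 SsggHh=8 Ssgghh=8 ssGgHh=4 ssGghh=4 ssggHh=4 ssgghh=4
S_ gg H_ hits 12/64; gcd=4; 12÷4/64÷4 = 3/16

P(S_ gg H_) = 3/16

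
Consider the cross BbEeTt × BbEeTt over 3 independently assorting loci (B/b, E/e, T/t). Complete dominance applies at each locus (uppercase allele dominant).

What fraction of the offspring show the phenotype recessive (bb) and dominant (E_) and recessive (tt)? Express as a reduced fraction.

BbEeTt gametes: BET×1, BEt×1, BeT×1, Bet×1, bET×1, bEt×1, beT×1, bet×1
BbEeTt gametes: BET×1, BEt×1, BeT×1, Bet×1, bET×1, bEt×1, beT×1, bet×1
BbEeTt×BbEeTt grid (8·8=64): BBEETT=1 BBEETt=2 BBEEtt=1 BBEeTT=2 BBEeTt=4 BBEett=2 BBeeTT=1 BBeeTt=2 BBeett=1 BbEETT=2 BbEETt=4 BbEEtt=2 BbEeTT=4 BbEeTt=8 BbEett=4 BbeeTT=2 BbeeTt=4 Bbeett=2 bbEETT=1 bbEETt=2 bbEEtt=1 bbEeTT=2 bbEeTt=4 bbEett=2 bbeeTT=1 bbeeTt=2 bbeett=1
bb E_ tt hits 3/64; gcd=1; 3÷1/64÷1 = 3/64

P(bb E_ tt) = 3/64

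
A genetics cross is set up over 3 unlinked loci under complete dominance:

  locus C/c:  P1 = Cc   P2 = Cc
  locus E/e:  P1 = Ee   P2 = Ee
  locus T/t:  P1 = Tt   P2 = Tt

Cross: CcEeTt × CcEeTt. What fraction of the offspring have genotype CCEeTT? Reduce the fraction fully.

CcEeTt gametes: CET×1, CEt×1, CeT×1, Cet×1, cET×1, cEt×1, ceT×1, cet×1
CcEeTt gametes: CET×1, CEt×1, CeT×1, Cet×1, cET×1, cEt×1, ceT×1, cet×1
CcEeTt×CcEeTt grid (8·8=64): CCEETT=1 CCEETt=2 CCEEtt=1 CCEeTT=2 CCEeTt=4 CCEett=2 CCeeTT=1 CCeeTt=2 CCeett=1 CcEETT=2 CcEETt=4 CcEEtt=2 CcEeTT=4 CcEeTt=8 CcEett=4 CceeTT=2 CceeTt=4 Cceett=2 ccEETT=1 ccEETt=2 ccEEtt=1 ccEeTT=2 ccEeTt=4 ccEett=2 cceeTT=1 cceeTt=2 cceett=1
CCEeTT hits 2/64; gcd=2; 2÷2/64÷2 = 1/32

P(CCEeTT) = 1/32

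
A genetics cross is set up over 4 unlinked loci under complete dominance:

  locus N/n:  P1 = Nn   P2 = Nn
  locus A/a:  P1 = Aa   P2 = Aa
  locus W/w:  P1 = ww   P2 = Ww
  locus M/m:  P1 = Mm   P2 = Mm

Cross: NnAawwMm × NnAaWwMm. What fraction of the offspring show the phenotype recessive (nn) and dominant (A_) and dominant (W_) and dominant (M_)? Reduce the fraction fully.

NnAawwMm gametes: NAwM×2, NAwm×2, NawM×2, Nawm×2, nAwM×2, nAwm×2, nawM×2, nawm×2
NnAaWwMm gametes: NAWM×1, NAWm×1, NAwM×1, NAwm×1, NaWM×1, NaWm×1, NawM×1, Nawm×1, nAWM×1, nAWm×1, nAwM×1, nAwm×1, naWM×1, naWm×1, nawM×1, nawm×1
NnAawwMm×NnAaWwMm grid (16·16=256): NNAAWwMM=2 NNAAWwMm=4 NNAAWwmm=2 NNAAwwMM=2 NNAAwwMm=4 NNAAwwmm=2 NNAaWwMM=4 NNAaWwMm=8 NNAaWwmm=4 NNAawwMM=4 NNAawwMm=8 NNAawwmm=4 NNaaWwMM=2 NNaaWwMm=4 NNaaWwmm=2 NNaawwMM=2 NNaawwMm=4 NNaawwmm=2 NnAAWwMM=4 NnAAWwMm=8 NnAAWwmm=4 NnAAwwMM=4 NnAAwwMm=8 NnAAwwmm=4 NnAaWwMM=8 NnAaWwMm=16 NnAaWwmm=8 NnAawwMM=8 NnAawwMm=16 NnAawwmm=8 NnaaWwMM=4 NnaaWwMm=8 NnaaWwmm=4 NnaawwMM=4 NnaawwMm=8 Nnaawwmm=4 nnAAWwMM=2 nnAAWwMm=4 nnAAWwmm=2 nnAAwwMM=2 nnAAwwMm=4 nnAAwwmm=2 nnAaWwMM=4 nnAaWwMm=8 nnAaWwmm=4 nnAawwMM=4 nnAawwMm=8 nnAawwmm=4 nnaaWwMM=2 nnaaWwMm=4 nnaaWwmm=2 nnaawwMM=2 nnaawwMm=4 nnaawwmm=2
nn A_ W_ M_ hits 18/256; gcd=2; 18÷2/256÷2 = 9/128

P(nn A_ W_ M_) = 9/128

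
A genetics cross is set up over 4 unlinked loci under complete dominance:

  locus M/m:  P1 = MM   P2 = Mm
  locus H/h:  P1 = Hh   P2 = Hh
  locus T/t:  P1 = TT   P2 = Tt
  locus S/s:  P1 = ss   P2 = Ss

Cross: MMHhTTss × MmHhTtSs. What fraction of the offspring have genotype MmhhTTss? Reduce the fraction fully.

P(MmhhTTss) = 1/32

MMHhTTss gametes: MHTs×8, MhTs×8
MmHhTtSs gametes: MHTS×1, MHTs×1, MHtS×1, MHts×1, MhTS×1, MhTs×1, MhtS×1, Mhts×1, mHTS×1, mHTs×1, mHtS×1, mHts×1, mhTS×1, mhTs×1, mhtS×1, mhts×1
MMHhTTss×MmHhTtSs grid (16·16=256): MMHHTTSs=8 MMHHTTss=8 MMHHTtSs=8 MMHHTtss=8 MMHhTTSs=16 MMHhTTss=16 MMHhTtSs=16 MMHhTtss=16 MMhhTTSs=8 MMhhTTss=8 MMhhTtSs=8 MMhhTtss=8 MmHHTTSs=8 MmHHTTss=8 MmHHTtSs=8 MmHHTtss=8 MmHhTTSs=16 MmHhTTss=16 MmHhTtSs=16 MmHhTtss=16 MmhhTTSs=8 MmhhTTss=8 MmhhTtSs=8 MmhhTtss=8
MmhhTTss hits 8/256; gcd=8; 8÷8/256÷8 = 1/32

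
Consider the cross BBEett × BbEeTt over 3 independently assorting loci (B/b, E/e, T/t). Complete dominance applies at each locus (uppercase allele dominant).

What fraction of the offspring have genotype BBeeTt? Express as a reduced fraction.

P(BBeeTt) = 1/16

BBEett gametes: BEt×4, Bet×4
BbEeTt gametes: BET×1, BEt×1, BeT×1, Bet×1, bET×1, bEt×1, beT×1, bet×1
BBEett×BbEeTt grid (8·8=64): BBEETt=4 BBEEtt=4 BBEeTt=8 BBEett=8 BBeeTt=4 BBeett=4 BbEETt=4 BbEEtt=4 BbEeTt=8 BbEett=8 BbeeTt=4 Bbeett=4
BBeeTt hits 4/64; gcd=4; 4÷4/64÷4 = 1/16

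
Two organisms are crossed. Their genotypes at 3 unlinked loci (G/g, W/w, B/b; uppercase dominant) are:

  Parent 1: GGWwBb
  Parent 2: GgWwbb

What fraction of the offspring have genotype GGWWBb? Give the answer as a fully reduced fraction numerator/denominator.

GGWwBb gametes: GWB×2, GWb×2, GwB×2, Gwb×2
GgWwbb gametes: GWb×2, Gwb×2, gWb×2, gwb×2
GGWwBb×GgWwbb grid (8·8=64): GGWWBb=4 GGWWbb=4 GGWwBb=8 GGWwbb=8 GGwwBb=4 GGwwbb=4 GgWWBb=4 GgWWbb=4 GgWwBb=8 GgWwbb=8 GgwwBb=4 Ggwwbb=4
GGWWBb hits 4/64; gcd=4; 4÷4/64÷4 = 1/16

P(GGWWBb) = 1/16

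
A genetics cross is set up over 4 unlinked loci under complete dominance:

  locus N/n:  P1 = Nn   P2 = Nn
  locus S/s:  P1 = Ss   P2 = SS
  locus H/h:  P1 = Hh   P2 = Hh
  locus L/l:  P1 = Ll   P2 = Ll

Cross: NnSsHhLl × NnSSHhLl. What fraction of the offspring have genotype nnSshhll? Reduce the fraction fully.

NnSsHhLl gametes: NSHL×1, NSHl×1, NShL×1, NShl×1, NsHL×1, NsHl×1, NshL×1, Nshl×1, nSHL×1, nSHl×1, nShL×1, nShl×1, nsHL×1, nsHl×1, nshL×1, nshl×1
NnSSHhLl gametes: NSHL×2, NSHl×2, NShL×2, NShl×2, nSHL×2, nSHl×2, nShL×2, nShl×2
NnSsHhLl×NnSSHhLl grid (16·16=256): NNSSHHLL=2 NNSSHHLl=4 NNSSHHll=2 NNSSHhLL=4 NNSSHhLl=8 NNSSHhll=4 NNSShhLL=2 NNSShhLl=4 NNSShhll=2 NNSsHHLL=2 NNSsHHLl=4 NNSsHHll=2 NNSsHhLL=4 NNSsHhLl=8 NNSsHhll=4 NNSshhLL=2 NNSshhLl=4 NNSshhll=2 NnSSHHLL=4 NnSSHHLl=8 NnSSHHll=4 NnSSHhLL=8 NnSSHhLl=16 NnSSHhll=8 NnSShhLL=4 NnSShhLl=8 NnSShhll=4 NnSsHHLL=4 NnSsHHLl=8 NnSsHHll=4 NnSsHhLL=8 NnSsHhLl=16 NnSsHhll=8 NnSshhLL=4 NnSshhLl=8 NnSshhll=4 nnSSHHLL=2 nnSSHHLl=4 nnSSHHll=2 nnSSHhLL=4 nnSSHhLl=8 nnSSHhll=4 nnSShhLL=2 nnSShhLl=4 nnSShhll=2 nnSsHHLL=2 nnSsHHLl=4 nnSsHHll=2 nnSsHhLL=4 nnSsHhLl=8 nnSsHhll=4 nnSshhLL=2 nnSshhLl=4 nnSshhll=2
nnSshhll hits 2/256; gcd=2; 2÷2/256÷2 = 1/128

P(nnSshhll) = 1/128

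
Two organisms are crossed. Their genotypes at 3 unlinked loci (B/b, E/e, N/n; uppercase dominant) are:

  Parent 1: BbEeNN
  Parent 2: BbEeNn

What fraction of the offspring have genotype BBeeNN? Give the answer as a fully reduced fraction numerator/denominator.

P(BBeeNN) = 1/32

BbEeNN gametes: BEN×2, BeN×2, bEN×2, beN×2
BbEeNn gametes: BEN×1, BEn×1, BeN×1, Ben×1, bEN×1, bEn×1, beN×1, ben×1
BbEeNN×BbEeNn grid (8·8=64): BBEENN=2 BBEENn=2 BBEeNN=4 BBEeNn=4 BBeeNN=2 BBeeNn=2 BbEENN=4 BbEENn=4 BbEeNN=8 BbEeNn=8 BbeeNN=4 BbeeNn=4 bbEENN=2 bbEENn=2 bbEeNN=4 bbEeNn=4 bbeeNN=2 bbeeNn=2
BBeeNN hits 2/64; gcd=2; 2÷2/64÷2 = 1/32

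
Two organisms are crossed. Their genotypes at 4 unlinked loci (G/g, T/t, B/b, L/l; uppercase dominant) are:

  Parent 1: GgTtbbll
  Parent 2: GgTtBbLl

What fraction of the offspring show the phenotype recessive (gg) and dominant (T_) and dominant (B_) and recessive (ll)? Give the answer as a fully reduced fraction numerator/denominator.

GgTtbbll gametes: GTbl×4, Gtbl×4, gTbl×4, gtbl×4
GgTtBbLl gametes: GTBL×1, GTBl×1, GTbL×1, GTbl×1, GtBL×1, GtBl×1, GtbL×1, Gtbl×1, gTBL×1, gTBl×1, gTbL×1, gTbl×1, gtBL×1, gtBl×1, gtbL×1, gtbl×1
GgTtbbll×GgTtBbLl grid (16·16=256): GGTTBbLl=4 GGTTBbll=4 GGTTbbLl=4 GGTTbbll=4 GGTtBbLl=8 GGTtBbll=8 GGTtbbLl=8 GGTtbbll=8 GGttBbLl=4 GGttBbll=4 GGttbbLl=4 GGttbbll=4 GgTTBbLl=8 GgTTBbll=8 GgTTbbLl=8 GgTTbbll=8 GgTtBbLl=16 GgTtBbll=16 GgTtbbLl=16 GgTtbbll=16 GgttBbLl=8 GgttBbll=8 GgttbbLl=8 Ggttbbll=8 ggTTBbLl=4 ggTTBbll=4 ggTTbbLl=4 ggTTbbll=4 ggTtBbLl=8 ggTtBbll=8 ggTtbbLl=8 ggTtbbll=8 ggttBbLl=4 ggttBbll=4 ggttbbLl=4 ggttbbll=4
gg T_ B_ ll hits 12/256; gcd=4; 12÷4/256÷4 = 3/64

P(gg T_ B_ ll) = 3/64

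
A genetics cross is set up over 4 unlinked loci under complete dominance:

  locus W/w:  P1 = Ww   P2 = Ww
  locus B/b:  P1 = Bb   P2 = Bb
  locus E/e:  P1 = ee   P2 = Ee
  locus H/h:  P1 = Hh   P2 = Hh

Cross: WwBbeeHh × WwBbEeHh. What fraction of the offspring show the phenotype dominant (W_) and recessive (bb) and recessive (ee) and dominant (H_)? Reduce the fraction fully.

P(W_ bb ee H_) = 9/128

WwBbeeHh gametes: WBeH×2, WBeh×2, WbeH×2, Wbeh×2, wBeH×2, wBeh×2, wbeH×2, wbeh×2
WwBbEeHh gametes: WBEH×1, WBEh×1, WBeH×1, WBeh×1, WbEH×1, WbEh×1, WbeH×1, Wbeh×1, wBEH×1, wBEh×1, wBeH×1, wBeh×1, wbEH×1, wbEh×1, wbeH×1, wbeh×1
WwBbeeHh×WwBbEeHh grid (16·16=256): WWBBEeHH=2 WWBBEeHh=4 WWBBEehh=2 WWBBeeHH=2 WWBBeeHh=4 WWBBeehh=2 WWBbEeHH=4 WWBbEeHh=8 WWBbEehh=4 WWBbeeHH=4 WWBbeeHh=8 WWBbeehh=4 WWbbEeHH=2 WWbbEeHh=4 WWbbEehh=2 WWbbeeHH=2 WWbbeeHh=4 WWbbeehh=2 WwBBEeHH=4 WwBBEeHh=8 WwBBEehh=4 WwBBeeHH=4 WwBBeeHh=8 WwBBeehh=4 WwBbEeHH=8 WwBbEeHh=16 WwBbEehh=8 WwBbeeHH=8 WwBbeeHh=16 WwBbeehh=8 WwbbEeHH=4 WwbbEeHh=8 WwbbEehh=4 WwbbeeHH=4 WwbbeeHh=8 Wwbbeehh=4 wwBBEeHH=2 wwBBEeHh=4 wwBBEehh=2 wwBBeeHH=2 wwBBeeHh=4 wwBBeehh=2 wwBbEeHH=4 wwBbEeHh=8 wwBbEehh=4 wwBbeeHH=4 wwBbeeHh=8 wwBbeehh=4 wwbbEeHH=2 wwbbEeHh=4 wwbbEehh=2 wwbbeeHH=2 wwbbeeHh=4 wwbbeehh=2
W_ bb ee H_ hits 18/256; gcd=2; 18÷2/256÷2 = 9/128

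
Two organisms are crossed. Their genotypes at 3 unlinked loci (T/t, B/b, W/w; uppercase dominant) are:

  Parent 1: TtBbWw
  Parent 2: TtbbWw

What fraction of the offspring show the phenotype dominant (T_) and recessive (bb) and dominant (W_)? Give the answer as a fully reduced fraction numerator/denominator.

P(T_ bb W_) = 9/32

TtBbWw gametes: TBW×1, TBw×1, TbW×1, Tbw×1, tBW×1, tBw×1, tbW×1, tbw×1
TtbbWw gametes: TbW×2, Tbw×2, tbW×2, tbw×2
TtBbWw×TtbbWw grid (8·8=64): TTBbWW=2 TTBbWw=4 TTBbww=2 TTbbWW=2 TTbbWw=4 TTbbww=2 TtBbWW=4 TtBbWw=8 TtBbww=4 TtbbWW=4 TtbbWw=8 Ttbbww=4 ttBbWW=2 ttBbWw=4 ttBbww=2 ttbbWW=2 ttbbWw=4 ttbbww=2
T_ bb W_ hits 18/64; gcd=2; 18÷2/64÷2 = 9/32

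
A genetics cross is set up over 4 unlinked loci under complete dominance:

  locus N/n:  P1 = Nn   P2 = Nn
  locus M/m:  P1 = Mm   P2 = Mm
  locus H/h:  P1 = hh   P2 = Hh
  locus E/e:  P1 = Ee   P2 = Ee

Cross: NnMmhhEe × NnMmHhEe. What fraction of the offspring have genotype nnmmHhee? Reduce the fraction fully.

NnMmhhEe gametes: NMhE×2, NMhe×2, NmhE×2, Nmhe×2, nMhE×2, nMhe×2, nmhE×2, nmhe×2
NnMmHhEe gametes: NMHE×1, NMHe×1, NMhE×1, NMhe×1, NmHE×1, NmHe×1, NmhE×1, Nmhe×1, nMHE×1, nMHe×1, nMhE×1, nMhe×1, nmHE×1, nmHe×1, nmhE×1, nmhe×1
NnMmhhEe×NnMmHhEe grid (16·16=256): NNMMHhEE=2 NNMMHhEe=4 NNMMHhee=2 NNMMhhEE=2 NNMMhhEe=4 NNMMhhee=2 NNMmHhEE=4 NNMmHhEe=8 NNMmHhee=4 NNMmhhEE=4 NNMmhhEe=8 NNMmhhee=4 NNmmHhEE=2 NNmmHhEe=4 NNmmHhee=2 NNmmhhEE=2 NNmmhhEe=4 NNmmhhee=2 NnMMHhEE=4 NnMMHhEe=8 NnMMHhee=4 NnMMhhEE=4 NnMMhhEe=8 NnMMhhee=4 NnMmHhEE=8 NnMmHhEe=16 NnMmHhee=8 NnMmhhEE=8 NnMmhhEe=16 NnMmhhee=8 NnmmHhEE=4 NnmmHhEe=8 NnmmHhee=4 NnmmhhEE=4 NnmmhhEe=8 Nnmmhhee=4 nnMMHhEE=2 nnMMHhEe=4 nnMMHhee=2 nnMMhhEE=2 nnMMhhEe=4 nnMMhhee=2 nnMmHhEE=4 nnMmHhEe=8 nnMmHhee=4 nnMmhhEE=4 nnMmhhEe=8 nnMmhhee=4 nnmmHhEE=2 nnmmHhEe=4 nnmmHhee=2 nnmmhhEE=2 nnmmhhEe=4 nnmmhhee=2
nnmmHhee hits 2/256; gcd=2; 2÷2/256÷2 = 1/128

P(nnmmHhee) = 1/128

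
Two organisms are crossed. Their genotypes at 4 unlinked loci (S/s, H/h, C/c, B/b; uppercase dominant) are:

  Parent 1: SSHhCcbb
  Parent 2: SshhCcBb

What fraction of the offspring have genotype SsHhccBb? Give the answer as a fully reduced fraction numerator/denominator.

SSHhCcbb gametes: SHCb×4, SHcb×4, ShCb×4, Shcb×4
SshhCcBb gametes: ShCB×2, ShCb×2, ShcB×2, Shcb×2, shCB×2, shCb×2, shcB×2, shcb×2
SSHhCcbb×SshhCcBb grid (16·16=256): SSHhCCBb=8 SSHhCCbb=8 SSHhCcBb=16 SSHhCcbb=16 SSHhccBb=8 SSHhccbb=8 SShhCCBb=8 SShhCCbb=8 SShhCcBb=16 SShhCcbb=16 SShhccBb=8 SShhccbb=8 SsHhCCBb=8 SsHhCCbb=8 SsHhCcBb=16 SsHhCcbb=16 SsHhccBb=8 SsHhccbb=8 SshhCCBb=8 SshhCCbb=8 SshhCcBb=16 SshhCcbb=16 SshhccBb=8 Sshhccbb=8
SsHhccBb hits 8/256; gcd=8; 8÷8/256÷8 = 1/32

P(SsHhccBb) = 1/32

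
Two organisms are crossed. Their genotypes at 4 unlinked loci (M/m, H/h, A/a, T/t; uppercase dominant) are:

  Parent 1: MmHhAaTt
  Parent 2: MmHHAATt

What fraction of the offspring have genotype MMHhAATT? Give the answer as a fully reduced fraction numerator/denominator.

P(MMHhAATT) = 1/64

MmHhAaTt gametes: MHAT×1, MHAt×1, MHaT×1, MHat×1, MhAT×1, MhAt×1, MhaT×1, Mhat×1, mHAT×1, mHAt×1, mHaT×1, mHat×1, mhAT×1, mhAt×1, mhaT×1, mhat×1
MmHHAATt gametes: MHAT×4, MHAt×4, mHAT×4, mHAt×4
MmHhAaTt×MmHHAATt grid (16·16=256): MMHHAATT=4 MMHHAATt=8 MMHHAAtt=4 MMHHAaTT=4 MMHHAaTt=8 MMHHAatt=4 MMHhAATT=4 MMHhAATt=8 MMHhAAtt=4 MMHhAaTT=4 MMHhAaTt=8 MMHhAatt=4 MmHHAATT=8 MmHHAATt=16 MmHHAAtt=8 MmHHAaTT=8 MmHHAaTt=16 MmHHAatt=8 MmHhAATT=8 MmHhAATt=16 MmHhAAtt=8 MmHhAaTT=8 MmHhAaTt=16 MmHhAatt=8 mmHHAATT=4 mmHHAATt=8 mmHHAAtt=4 mmHHAaTT=4 mmHHAaTt=8 mmHHAatt=4 mmHhAATT=4 mmHhAATt=8 mmHhAAtt=4 mmHhAaTT=4 mmHhAaTt=8 mmHhAatt=4
MMHhAATT hits 4/256; gcd=4; 4÷4/256÷4 = 1/64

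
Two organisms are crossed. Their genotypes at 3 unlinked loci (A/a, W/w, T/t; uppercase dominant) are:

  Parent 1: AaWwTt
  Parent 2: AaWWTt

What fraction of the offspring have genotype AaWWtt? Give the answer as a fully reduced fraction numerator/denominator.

P(AaWWtt) = 1/16

AaWwTt gametes: AWT×1, AWt×1, AwT×1, Awt×1, aWT×1, aWt×1, awT×1, awt×1
AaWWTt gametes: AWT×2, AWt×2, aWT×2, aWt×2
AaWwTt×AaWWTt grid (8·8=64): AAWWTT=2 AAWWTt=4 AAWWtt=2 AAWwTT=2 AAWwTt=4 AAWwtt=2 AaWWTT=4 AaWWTt=8 AaWWtt=4 AaWwTT=4 AaWwTt=8 AaWwtt=4 aaWWTT=2 aaWWTt=4 aaWWtt=2 aaWwTT=2 aaWwTt=4 aaWwtt=2
AaWWtt hits 4/64; gcd=4; 4÷4/64÷4 = 1/16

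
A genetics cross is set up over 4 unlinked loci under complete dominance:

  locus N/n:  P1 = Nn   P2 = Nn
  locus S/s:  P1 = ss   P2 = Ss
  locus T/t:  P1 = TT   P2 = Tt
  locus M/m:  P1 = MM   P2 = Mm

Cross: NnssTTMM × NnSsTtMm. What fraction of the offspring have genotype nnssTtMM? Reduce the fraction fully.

P(nnssTtMM) = 1/32

NnssTTMM gametes: NsTM×8, nsTM×8
NnSsTtMm gametes: NSTM×1, NSTm×1, NStM×1, NStm×1, NsTM×1, NsTm×1, NstM×1, Nstm×1, nSTM×1, nSTm×1, nStM×1, nStm×1, nsTM×1, nsTm×1, nstM×1, nstm×1
NnssTTMM×NnSsTtMm grid (16·16=256): NNSsTTMM=8 NNSsTTMm=8 NNSsTtMM=8 NNSsTtMm=8 NNssTTMM=8 NNssTTMm=8 NNssTtMM=8 NNssTtMm=8 NnSsTTMM=16 NnSsTTMm=16 NnSsTtMM=16 NnSsTtMm=16 NnssTTMM=16 NnssTTMm=16 NnssTtMM=16 NnssTtMm=16 nnSsTTMM=8 nnSsTTMm=8 nnSsTtMM=8 nnSsTtMm=8 nnssTTMM=8 nnssTTMm=8 nnssTtMM=8 nnssTtMm=8
nnssTtMM hits 8/256; gcd=8; 8÷8/256÷8 = 1/32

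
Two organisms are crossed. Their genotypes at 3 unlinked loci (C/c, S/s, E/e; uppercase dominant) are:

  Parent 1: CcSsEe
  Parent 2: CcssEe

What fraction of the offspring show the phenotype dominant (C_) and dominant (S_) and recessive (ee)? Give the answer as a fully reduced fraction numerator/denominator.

P(C_ S_ ee) = 3/32

CcSsEe gametes: CSE×1, CSe×1, CsE×1, Cse×1, cSE×1, cSe×1, csE×1, cse×1
CcssEe gametes: CsE×2, Cse×2, csE×2, cse×2
CcSsEe×CcssEe grid (8·8=64): CCSsEE=2 CCSsEe=4 CCSsee=2 CCssEE=2 CCssEe=4 CCssee=2 CcSsEE=4 CcSsEe=8 CcSsee=4 CcssEE=4 CcssEe=8 Ccssee=4 ccSsEE=2 ccSsEe=4 ccSsee=2 ccssEE=2 ccssEe=4 ccssee=2
C_ S_ ee hits 6/64; gcd=2; 6÷2/64÷2 = 3/32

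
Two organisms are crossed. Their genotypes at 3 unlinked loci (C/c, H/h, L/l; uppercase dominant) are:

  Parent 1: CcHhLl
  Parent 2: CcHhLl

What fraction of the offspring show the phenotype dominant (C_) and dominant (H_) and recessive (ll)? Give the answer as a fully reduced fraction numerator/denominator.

CcHhLl gametes: CHL×1, CHl×1, ChL×1, Chl×1, cHL×1, cHl×1, chL×1, chl×1
CcHhLl gametes: CHL×1, CHl×1, ChL×1, Chl×1, cHL×1, cHl×1, chL×1, chl×1
CcHhLl×CcHhLl grid (8·8=64): CCHHLL=1 CCHHLl=2 CCHHll=1 CCHhLL=2 CCHhLl=4 CCHhll=2 CChhLL=1 CChhLl=2 CChhll=1 CcHHLL=2 CcHHLl=4 CcHHll=2 CcHhLL=4 CcHhLl=8 CcHhll=4 CchhLL=2 CchhLl=4 Cchhll=2 ccHHLL=1 ccHHLl=2 ccHHll=1 ccHhLL=2 ccHhLl=4 ccHhll=2 cchhLL=1 cchhLl=2 cchhll=1
C_ H_ ll hits 9/64; gcd=1; 9÷1/64÷1 = 9/64

P(C_ H_ ll) = 9/64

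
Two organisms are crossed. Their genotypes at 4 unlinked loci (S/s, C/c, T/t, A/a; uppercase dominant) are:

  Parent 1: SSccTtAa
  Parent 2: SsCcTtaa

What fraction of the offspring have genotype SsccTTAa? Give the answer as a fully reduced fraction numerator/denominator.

P(SsccTTAa) = 1/32

SSccTtAa gametes: ScTA×4, ScTa×4, SctA×4, Scta×4
SsCcTtaa gametes: SCTa×2, SCta×2, ScTa×2, Scta×2, sCTa×2, sCta×2, scTa×2, scta×2
SSccTtAa×SsCcTtaa grid (16·16=256): SSCcTTAa=8 SSCcTTaa=8 SSCcTtAa=16 SSCcTtaa=16 SSCcttAa=8 SSCcttaa=8 SSccTTAa=8 SSccTTaa=8 SSccTtAa=16 SSccTtaa=16 SSccttAa=8 SSccttaa=8 SsCcTTAa=8 SsCcTTaa=8 SsCcTtAa=16 SsCcTtaa=16 SsCcttAa=8 SsCcttaa=8 SsccTTAa=8 SsccTTaa=8 SsccTtAa=16 SsccTtaa=16 SsccttAa=8 Ssccttaa=8
SsccTTAa hits 8/256; gcd=8; 8÷8/256÷8 = 1/32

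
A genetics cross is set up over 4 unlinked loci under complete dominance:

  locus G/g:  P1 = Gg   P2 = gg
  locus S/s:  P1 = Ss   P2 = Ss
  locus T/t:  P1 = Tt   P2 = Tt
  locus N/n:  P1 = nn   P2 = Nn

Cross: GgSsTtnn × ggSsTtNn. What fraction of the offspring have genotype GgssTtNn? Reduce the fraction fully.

GgSsTtnn gametes: GSTn×2, GStn×2, GsTn×2, Gstn×2, gSTn×2, gStn×2, gsTn×2, gstn×2
ggSsTtNn gametes: gSTN×2, gSTn×2, gStN×2, gStn×2, gsTN×2, gsTn×2, gstN×2, gstn×2
GgSsTtnn×ggSsTtNn grid (16·16=256): GgSSTTNn=4 GgSSTTnn=4 GgSSTtNn=8 GgSSTtnn=8 GgSSttNn=4 GgSSttnn=4 GgSsTTNn=8 GgSsTTnn=8 GgSsTtNn=16 GgSsTtnn=16 GgSsttNn=8 GgSsttnn=8 GgssTTNn=4 GgssTTnn=4 GgssTtNn=8 GgssTtnn=8 GgssttNn=4 Ggssttnn=4 ggSSTTNn=4 ggSSTTnn=4 ggSSTtNn=8 ggSSTtnn=8 ggSSttNn=4 ggSSttnn=4 ggSsTTNn=8 ggSsTTnn=8 ggSsTtNn=16 ggSsTtnn=16 ggSsttNn=8 ggSsttnn=8 ggssTTNn=4 ggssTTnn=4 ggssTtNn=8 ggssTtnn=8 ggssttNn=4 ggssttnn=4
GgssTtNn hits 8/256; gcd=8; 8÷8/256÷8 = 1/32

P(GgssTtNn) = 1/32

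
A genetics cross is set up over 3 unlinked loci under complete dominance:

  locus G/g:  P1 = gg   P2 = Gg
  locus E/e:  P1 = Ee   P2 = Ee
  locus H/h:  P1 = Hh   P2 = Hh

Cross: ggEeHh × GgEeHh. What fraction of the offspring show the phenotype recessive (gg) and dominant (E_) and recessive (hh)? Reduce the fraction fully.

ggEeHh gametes: gEH×2, gEh×2, geH×2, geh×2
GgEeHh gametes: GEH×1, GEh×1, GeH×1, Geh×1, gEH×1, gEh×1, geH×1, geh×1
ggEeHh×GgEeHh grid (8·8=64): GgEEHH=2 GgEEHh=4 GgEEhh=2 GgEeHH=4 GgEeHh=8 GgEehh=4 GgeeHH=2 GgeeHh=4 Ggeehh=2 ggEEHH=2 ggEEHh=4 ggEEhh=2 ggEeHH=4 ggEeHh=8 ggEehh=4 ggeeHH=2 ggeeHh=4 ggeehh=2
gg E_ hh hits 6/64; gcd=2; 6÷2/64÷2 = 3/32

P(gg E_ hh) = 3/32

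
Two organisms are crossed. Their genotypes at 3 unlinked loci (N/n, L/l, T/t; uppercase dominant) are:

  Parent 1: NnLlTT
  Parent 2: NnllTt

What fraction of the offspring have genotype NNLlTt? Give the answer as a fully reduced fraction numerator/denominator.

P(NNLlTt) = 1/16

NnLlTT gametes: NLT×2, NlT×2, nLT×2, nlT×2
NnllTt gametes: NlT×2, Nlt×2, nlT×2, nlt×2
NnLlTT×NnllTt grid (8·8=64): NNLlTT=4 NNLlTt=4 NNllTT=4 NNllTt=4 NnLlTT=8 NnLlTt=8 NnllTT=8 NnllTt=8 nnLlTT=4 nnLlTt=4 nnllTT=4 nnllTt=4
NNLlTt hits 4/64; gcd=4; 4÷4/64÷4 = 1/16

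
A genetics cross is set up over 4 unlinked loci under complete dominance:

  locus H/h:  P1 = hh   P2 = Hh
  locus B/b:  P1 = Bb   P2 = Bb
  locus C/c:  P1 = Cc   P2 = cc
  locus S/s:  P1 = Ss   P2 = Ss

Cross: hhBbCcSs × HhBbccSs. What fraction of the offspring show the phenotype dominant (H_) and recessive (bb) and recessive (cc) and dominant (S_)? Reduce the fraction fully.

hhBbCcSs gametes: hBCS×2, hBCs×2, hBcS×2, hBcs×2, hbCS×2, hbCs×2, hbcS×2, hbcs×2
HhBbccSs gametes: HBcS×2, HBcs×2, HbcS×2, Hbcs×2, hBcS×2, hBcs×2, hbcS×2, hbcs×2
hhBbCcSs×HhBbccSs grid (16·16=256): HhBBCcSS=4 HhBBCcSs=8 HhBBCcss=4 HhBBccSS=4 HhBBccSs=8 HhBBccss=4 HhBbCcSS=8 HhBbCcSs=16 HhBbCcss=8 HhBbccSS=8 HhBbccSs=16 HhBbccss=8 HhbbCcSS=4 HhbbCcSs=8 HhbbCcss=4 HhbbccSS=4 HhbbccSs=8 Hhbbccss=4 hhBBCcSS=4 hhBBCcSs=8 hhBBCcss=4 hhBBccSS=4 hhBBccSs=8 hhBBccss=4 hhBbCcSS=8 hhBbCcSs=16 hhBbCcss=8 hhBbccSS=8 hhBbccSs=16 hhBbccss=8 hhbbCcSS=4 hhbbCcSs=8 hhbbCcss=4 hhbbccSS=4 hhbbccSs=8 hhbbccss=4
H_ bb cc S_ hits 12/256; gcd=4; 12÷4/256÷4 = 3/64

P(H_ bb cc S_) = 3/64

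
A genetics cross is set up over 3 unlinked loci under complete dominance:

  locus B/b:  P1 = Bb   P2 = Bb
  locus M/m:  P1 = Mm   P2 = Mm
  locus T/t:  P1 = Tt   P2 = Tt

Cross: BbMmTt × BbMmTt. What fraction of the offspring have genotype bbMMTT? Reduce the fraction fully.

P(bbMMTT) = 1/64

BbMmTt gametes: BMT×1, BMt×1, BmT×1, Bmt×1, bMT×1, bMt×1, bmT×1, bmt×1
BbMmTt gametes: BMT×1, BMt×1, BmT×1, Bmt×1, bMT×1, bMt×1, bmT×1, bmt×1
BbMmTt×BbMmTt grid (8·8=64): BBMMTT=1 BBMMTt=2 BBMMtt=1 BBMmTT=2 BBMmTt=4 BBMmtt=2 BBmmTT=1 BBmmTt=2 BBmmtt=1 BbMMTT=2 BbMMTt=4 BbMMtt=2 BbMmTT=4 BbMmTt=8 BbMmtt=4 BbmmTT=2 BbmmTt=4 Bbmmtt=2 bbMMTT=1 bbMMTt=2 bbMMtt=1 bbMmTT=2 bbMmTt=4 bbMmtt=2 bbmmTT=1 bbmmTt=2 bbmmtt=1
bbMMTT hits 1/64; gcd=1; 1÷1/64÷1 = 1/64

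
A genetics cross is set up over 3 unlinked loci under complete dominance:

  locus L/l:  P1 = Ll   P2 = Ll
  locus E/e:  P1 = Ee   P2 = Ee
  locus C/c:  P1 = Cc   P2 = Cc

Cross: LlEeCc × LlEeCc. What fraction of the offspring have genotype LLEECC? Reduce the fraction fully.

LlEeCc gametes: LEC×1, LEc×1, LeC×1, Lec×1, lEC×1, lEc×1, leC×1, lec×1
LlEeCc gametes: LEC×1, LEc×1, LeC×1, Lec×1, lEC×1, lEc×1, leC×1, lec×1
LlEeCc×LlEeCc grid (8·8=64): LLEECC=1 LLEECc=2 LLEEcc=1 LLEeCC=2 LLEeCc=4 LLEecc=2 LLeeCC=1 LLeeCc=2 LLeecc=1 LlEECC=2 LlEECc=4 LlEEcc=2 LlEeCC=4 LlEeCc=8 LlEecc=4 LleeCC=2 LleeCc=4 Lleecc=2 llEECC=1 llEECc=2 llEEcc=1 llEeCC=2 llEeCc=4 llEecc=2 lleeCC=1 lleeCc=2 lleecc=1
LLEECC hits 1/64; gcd=1; 1÷1/64÷1 = 1/64

P(LLEECC) = 1/64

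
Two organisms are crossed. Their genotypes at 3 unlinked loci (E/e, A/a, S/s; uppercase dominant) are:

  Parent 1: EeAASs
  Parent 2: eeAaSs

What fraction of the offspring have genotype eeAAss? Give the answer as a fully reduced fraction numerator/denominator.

EeAASs gametes: EAS×2, EAs×2, eAS×2, eAs×2
eeAaSs gametes: eAS×2, eAs×2, eaS×2, eas×2
EeAASs×eeAaSs grid (8·8=64): EeAASS=4 EeAASs=8 EeAAss=4 EeAaSS=4 EeAaSs=8 EeAass=4 eeAASS=4 eeAASs=8 eeAAss=4 eeAaSS=4 eeAaSs=8 eeAass=4
eeAAss hits 4/64; gcd=4; 4÷4/64÷4 = 1/16

P(eeAAss) = 1/16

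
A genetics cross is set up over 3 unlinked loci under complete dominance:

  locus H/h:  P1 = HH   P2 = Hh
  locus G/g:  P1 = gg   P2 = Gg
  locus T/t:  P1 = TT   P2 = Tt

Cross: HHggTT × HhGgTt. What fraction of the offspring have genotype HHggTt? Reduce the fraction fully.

P(HHggTt) = 1/8

HHggTT gametes: HgT×8
HhGgTt gametes: HGT×1, HGt×1, HgT×1, Hgt×1, hGT×1, hGt×1, hgT×1, hgt×1
HHggTT×HhGgTt grid (8·8=64): HHGgTT=8 HHGgTt=8 HHggTT=8 HHggTt=8 HhGgTT=8 HhGgTt=8 HhggTT=8 HhggTt=8
HHggTt hits 8/64; gcd=8; 8÷8/64÷8 = 1/8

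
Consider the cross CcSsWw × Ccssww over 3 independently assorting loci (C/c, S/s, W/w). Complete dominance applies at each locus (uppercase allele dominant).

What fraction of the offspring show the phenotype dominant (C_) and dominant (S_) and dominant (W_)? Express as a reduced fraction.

CcSsWw gametes: CSW×1, CSw×1, CsW×1, Csw×1, cSW×1, cSw×1, csW×1, csw×1
Ccssww gametes: Csw×4, csw×4
CcSsWw×Ccssww grid (8·8=64): CCSsWw=4 CCSsww=4 CCssWw=4 CCssww=4 CcSsWw=8 CcSsww=8 CcssWw=8 Ccssww=8 ccSsWw=4 ccSsww=4 ccssWw=4 ccssww=4
C_ S_ W_ hits 12/64; gcd=4; 12÷4/64÷4 = 3/16

P(C_ S_ W_) = 3/16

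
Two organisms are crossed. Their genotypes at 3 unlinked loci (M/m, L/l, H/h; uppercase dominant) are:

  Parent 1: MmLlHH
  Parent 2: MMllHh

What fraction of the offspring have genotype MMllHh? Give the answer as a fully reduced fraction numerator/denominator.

P(MMllHh) = 1/8

MmLlHH gametes: MLH×2, MlH×2, mLH×2, mlH×2
MMllHh gametes: MlH×4, Mlh×4
MmLlHH×MMllHh grid (8·8=64): MMLlHH=8 MMLlHh=8 MMllHH=8 MMllHh=8 MmLlHH=8 MmLlHh=8 MmllHH=8 MmllHh=8
MMllHh hits 8/64; gcd=8; 8÷8/64÷8 = 1/8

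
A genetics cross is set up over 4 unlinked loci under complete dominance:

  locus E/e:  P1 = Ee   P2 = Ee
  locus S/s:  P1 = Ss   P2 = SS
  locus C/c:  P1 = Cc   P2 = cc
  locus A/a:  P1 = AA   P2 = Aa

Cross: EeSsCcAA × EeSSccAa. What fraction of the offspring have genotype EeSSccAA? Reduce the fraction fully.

P(EeSSccAA) = 1/16

EeSsCcAA gametes: ESCA×2, EScA×2, EsCA×2, EscA×2, eSCA×2, eScA×2, esCA×2, escA×2
EeSSccAa gametes: EScA×4, ESca×4, eScA×4, eSca×4
EeSsCcAA×EeSSccAa grid (16·16=256): EESSCcAA=8 EESSCcAa=8 EESSccAA=8 EESSccAa=8 EESsCcAA=8 EESsCcAa=8 EESsccAA=8 EESsccAa=8 EeSSCcAA=16 EeSSCcAa=16 EeSSccAA=16 EeSSccAa=16 EeSsCcAA=16 EeSsCcAa=16 EeSsccAA=16 EeSsccAa=16 eeSSCcAA=8 eeSSCcAa=8 eeSSccAA=8 eeSSccAa=8 eeSsCcAA=8 eeSsCcAa=8 eeSsccAA=8 eeSsccAa=8
EeSSccAA hits 16/256; gcd=16; 16÷16/256÷16 = 1/16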